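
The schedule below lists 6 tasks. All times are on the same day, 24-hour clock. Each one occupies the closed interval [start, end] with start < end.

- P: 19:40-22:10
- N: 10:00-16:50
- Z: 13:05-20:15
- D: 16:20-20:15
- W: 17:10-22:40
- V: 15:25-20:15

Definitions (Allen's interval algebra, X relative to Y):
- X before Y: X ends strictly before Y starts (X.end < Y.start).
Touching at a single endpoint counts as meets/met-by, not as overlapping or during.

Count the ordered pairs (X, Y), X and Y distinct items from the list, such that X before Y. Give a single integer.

Checking all 30 ordered pairs for relation 'before'; matching pairs in alphabetical order:
(N, P): N before P ✓
(N, W): N before W ✓
Count: 2.

2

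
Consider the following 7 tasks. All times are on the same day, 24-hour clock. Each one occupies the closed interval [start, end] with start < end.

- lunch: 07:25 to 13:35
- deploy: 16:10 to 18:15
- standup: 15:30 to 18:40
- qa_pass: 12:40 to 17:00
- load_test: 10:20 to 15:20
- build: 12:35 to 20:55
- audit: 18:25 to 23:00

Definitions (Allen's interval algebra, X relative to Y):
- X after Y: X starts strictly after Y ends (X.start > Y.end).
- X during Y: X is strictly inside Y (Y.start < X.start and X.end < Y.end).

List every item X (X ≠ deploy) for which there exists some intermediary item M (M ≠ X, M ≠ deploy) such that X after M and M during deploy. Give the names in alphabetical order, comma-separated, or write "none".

none

Target deploy = [16:10, 18:15].
Intermediaries M with M during deploy: none.
Union: none.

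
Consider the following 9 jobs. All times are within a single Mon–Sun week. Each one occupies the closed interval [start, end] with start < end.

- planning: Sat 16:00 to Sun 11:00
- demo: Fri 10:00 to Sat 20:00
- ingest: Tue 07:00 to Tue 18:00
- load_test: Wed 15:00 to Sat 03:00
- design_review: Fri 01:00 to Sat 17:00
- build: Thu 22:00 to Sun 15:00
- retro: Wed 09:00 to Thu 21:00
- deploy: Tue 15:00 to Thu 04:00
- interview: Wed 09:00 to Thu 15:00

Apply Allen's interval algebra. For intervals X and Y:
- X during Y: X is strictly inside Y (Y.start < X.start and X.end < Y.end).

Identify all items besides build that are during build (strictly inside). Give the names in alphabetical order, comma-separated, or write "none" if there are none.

demo, design_review, planning

Target build = [Thu 22:00, Sun 15:00].
demo [Fri 10:00, Sat 20:00] → during → yes.
deploy [Tue 15:00, Thu 04:00] → before → no.
design_review [Fri 01:00, Sat 17:00] → during → yes.
ingest [Tue 07:00, Tue 18:00] → before → no.
interview [Wed 09:00, Thu 15:00] → before → no.
load_test [Wed 15:00, Sat 03:00] → overlaps → no.
planning [Sat 16:00, Sun 11:00] → during → yes.
retro [Wed 09:00, Thu 21:00] → before → no.
Result: demo, design_review, planning.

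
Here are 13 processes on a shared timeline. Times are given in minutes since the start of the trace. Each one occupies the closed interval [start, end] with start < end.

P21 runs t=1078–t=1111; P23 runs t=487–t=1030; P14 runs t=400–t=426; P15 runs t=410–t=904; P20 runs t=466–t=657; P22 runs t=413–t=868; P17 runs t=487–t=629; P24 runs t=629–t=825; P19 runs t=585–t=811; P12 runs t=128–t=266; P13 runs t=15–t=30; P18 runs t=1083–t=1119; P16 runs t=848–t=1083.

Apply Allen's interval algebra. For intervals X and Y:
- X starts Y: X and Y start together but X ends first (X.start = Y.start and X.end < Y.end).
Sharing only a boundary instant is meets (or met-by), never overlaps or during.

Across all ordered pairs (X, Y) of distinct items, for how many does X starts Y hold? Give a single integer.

Checking all 156 ordered pairs for relation 'starts'; matching pairs in alphabetical order:
(P17, P23): P17 starts P23 ✓
Count: 1.

1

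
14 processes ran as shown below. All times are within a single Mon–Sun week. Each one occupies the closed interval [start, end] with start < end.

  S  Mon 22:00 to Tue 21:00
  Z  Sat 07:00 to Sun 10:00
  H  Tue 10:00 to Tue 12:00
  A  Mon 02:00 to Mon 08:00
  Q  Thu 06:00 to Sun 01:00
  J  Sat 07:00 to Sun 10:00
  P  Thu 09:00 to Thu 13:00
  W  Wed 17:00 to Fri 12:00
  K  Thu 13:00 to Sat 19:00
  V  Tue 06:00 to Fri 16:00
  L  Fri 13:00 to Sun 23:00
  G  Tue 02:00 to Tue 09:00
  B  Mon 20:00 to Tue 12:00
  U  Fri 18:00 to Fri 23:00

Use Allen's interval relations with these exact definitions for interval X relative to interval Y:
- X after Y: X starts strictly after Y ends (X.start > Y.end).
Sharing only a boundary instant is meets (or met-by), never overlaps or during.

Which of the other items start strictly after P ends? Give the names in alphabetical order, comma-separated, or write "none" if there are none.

J, L, U, Z

Target P = [Thu 09:00, Thu 13:00].
A [Mon 02:00, Mon 08:00] → before → no.
B [Mon 20:00, Tue 12:00] → before → no.
G [Tue 02:00, Tue 09:00] → before → no.
H [Tue 10:00, Tue 12:00] → before → no.
J [Sat 07:00, Sun 10:00] → after → yes.
K [Thu 13:00, Sat 19:00] → met-by → no.
L [Fri 13:00, Sun 23:00] → after → yes.
Q [Thu 06:00, Sun 01:00] → contains → no.
S [Mon 22:00, Tue 21:00] → before → no.
U [Fri 18:00, Fri 23:00] → after → yes.
V [Tue 06:00, Fri 16:00] → contains → no.
W [Wed 17:00, Fri 12:00] → contains → no.
Z [Sat 07:00, Sun 10:00] → after → yes.
Result: J, L, U, Z.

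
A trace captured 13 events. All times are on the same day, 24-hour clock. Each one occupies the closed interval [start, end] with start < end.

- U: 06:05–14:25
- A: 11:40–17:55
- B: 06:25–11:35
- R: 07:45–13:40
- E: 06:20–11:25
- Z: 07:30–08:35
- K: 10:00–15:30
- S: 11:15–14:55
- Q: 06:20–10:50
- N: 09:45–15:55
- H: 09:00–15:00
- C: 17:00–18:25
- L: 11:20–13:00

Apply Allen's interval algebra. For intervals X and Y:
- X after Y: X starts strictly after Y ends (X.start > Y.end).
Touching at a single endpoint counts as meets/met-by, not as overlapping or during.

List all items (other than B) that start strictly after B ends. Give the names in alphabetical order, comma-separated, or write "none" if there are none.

A, C

Target B = [06:25, 11:35].
A [11:40, 17:55] → after → yes.
C [17:00, 18:25] → after → yes.
E [06:20, 11:25] → overlaps → no.
H [09:00, 15:00] → overlapped-by → no.
K [10:00, 15:30] → overlapped-by → no.
L [11:20, 13:00] → overlapped-by → no.
N [09:45, 15:55] → overlapped-by → no.
Q [06:20, 10:50] → overlaps → no.
R [07:45, 13:40] → overlapped-by → no.
S [11:15, 14:55] → overlapped-by → no.
U [06:05, 14:25] → contains → no.
Z [07:30, 08:35] → during → no.
Result: A, C.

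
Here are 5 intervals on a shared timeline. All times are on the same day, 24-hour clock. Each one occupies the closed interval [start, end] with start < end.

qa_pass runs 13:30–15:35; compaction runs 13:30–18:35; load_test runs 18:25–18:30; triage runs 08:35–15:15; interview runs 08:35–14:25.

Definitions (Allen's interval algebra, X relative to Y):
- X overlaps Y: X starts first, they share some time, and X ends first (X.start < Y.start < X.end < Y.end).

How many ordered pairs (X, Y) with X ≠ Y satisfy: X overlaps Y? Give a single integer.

4

Checking all 20 ordered pairs for relation 'overlaps'; matching pairs in alphabetical order:
(interview, compaction): interview overlaps compaction ✓
(interview, qa_pass): interview overlaps qa_pass ✓
(triage, compaction): triage overlaps compaction ✓
(triage, qa_pass): triage overlaps qa_pass ✓
Count: 4.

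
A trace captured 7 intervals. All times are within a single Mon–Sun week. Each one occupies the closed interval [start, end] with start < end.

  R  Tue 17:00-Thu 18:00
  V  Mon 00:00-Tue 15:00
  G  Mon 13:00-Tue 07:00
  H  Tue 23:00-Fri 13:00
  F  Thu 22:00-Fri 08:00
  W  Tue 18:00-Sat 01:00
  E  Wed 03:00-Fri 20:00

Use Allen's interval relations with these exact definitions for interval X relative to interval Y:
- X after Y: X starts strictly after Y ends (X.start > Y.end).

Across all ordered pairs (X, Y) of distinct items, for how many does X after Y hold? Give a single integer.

11

Checking all 42 ordered pairs for relation 'after'; matching pairs in alphabetical order:
(E, G): E after G ✓
(E, V): E after V ✓
(F, G): F after G ✓
(F, R): F after R ✓
(F, V): F after V ✓
(H, G): H after G ✓
(H, V): H after V ✓
(R, G): R after G ✓
(R, V): R after V ✓
(W, G): W after G ✓
(W, V): W after V ✓
Count: 11.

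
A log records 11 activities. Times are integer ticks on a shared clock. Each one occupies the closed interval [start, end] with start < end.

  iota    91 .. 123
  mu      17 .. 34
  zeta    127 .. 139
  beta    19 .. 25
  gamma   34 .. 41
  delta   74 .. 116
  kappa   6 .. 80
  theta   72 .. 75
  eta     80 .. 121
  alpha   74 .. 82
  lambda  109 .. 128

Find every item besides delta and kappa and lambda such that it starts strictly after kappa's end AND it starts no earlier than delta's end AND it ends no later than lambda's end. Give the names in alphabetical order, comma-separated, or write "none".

none

Conditions: its start is strictly after kappa's end (X.start > 80) AND its start is no earlier than delta's end (X.start >= 116) AND its end is no later than lambda's end (X.end <= 128).
alpha: start 74 > 80? ✗; start 74 >= 116? ✗; end 82 <= 128? ✓ → no.
beta: start 19 > 80? ✗; start 19 >= 116? ✗; end 25 <= 128? ✓ → no.
eta: start 80 > 80? ✗; start 80 >= 116? ✗; end 121 <= 128? ✓ → no.
gamma: start 34 > 80? ✗; start 34 >= 116? ✗; end 41 <= 128? ✓ → no.
iota: start 91 > 80? ✓; start 91 >= 116? ✗; end 123 <= 128? ✓ → no.
mu: start 17 > 80? ✗; start 17 >= 116? ✗; end 34 <= 128? ✓ → no.
theta: start 72 > 80? ✗; start 72 >= 116? ✗; end 75 <= 128? ✓ → no.
zeta: start 127 > 80? ✓; start 127 >= 116? ✓; end 139 <= 128? ✗ → no.
Result: none.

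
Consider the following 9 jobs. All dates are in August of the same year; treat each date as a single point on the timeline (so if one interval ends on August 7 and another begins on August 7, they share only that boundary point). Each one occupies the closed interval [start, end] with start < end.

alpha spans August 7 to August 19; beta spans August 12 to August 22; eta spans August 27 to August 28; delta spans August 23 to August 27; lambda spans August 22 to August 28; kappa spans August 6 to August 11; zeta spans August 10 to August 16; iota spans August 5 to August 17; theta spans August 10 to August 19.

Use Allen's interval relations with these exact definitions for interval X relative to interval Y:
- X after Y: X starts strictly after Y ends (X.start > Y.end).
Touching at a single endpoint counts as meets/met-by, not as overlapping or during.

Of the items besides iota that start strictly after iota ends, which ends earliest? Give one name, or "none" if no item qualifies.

delta

Target iota = [August 5, August 17].
alpha [August 7, August 19] → overlapped-by → excluded.
beta [August 12, August 22] → overlapped-by → excluded.
delta [August 23, August 27] → after → candidate.
eta [August 27, August 28] → after → candidate.
kappa [August 6, August 11] → during → excluded.
lambda [August 22, August 28] → after → candidate.
theta [August 10, August 19] → overlapped-by → excluded.
zeta [August 10, August 16] → during → excluded.
Among candidates, earliest end is August 27 → delta.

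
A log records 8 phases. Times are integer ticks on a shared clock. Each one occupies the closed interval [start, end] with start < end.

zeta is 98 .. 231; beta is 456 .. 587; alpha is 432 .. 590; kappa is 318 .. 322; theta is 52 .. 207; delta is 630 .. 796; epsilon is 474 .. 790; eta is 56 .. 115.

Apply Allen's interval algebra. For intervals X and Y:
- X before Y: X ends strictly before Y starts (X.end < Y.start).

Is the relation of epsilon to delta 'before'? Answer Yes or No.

No

epsilon = [474, 790], delta = [630, 796].
Actual relation of epsilon to delta: overlaps.
Asked whether 'before' holds → No.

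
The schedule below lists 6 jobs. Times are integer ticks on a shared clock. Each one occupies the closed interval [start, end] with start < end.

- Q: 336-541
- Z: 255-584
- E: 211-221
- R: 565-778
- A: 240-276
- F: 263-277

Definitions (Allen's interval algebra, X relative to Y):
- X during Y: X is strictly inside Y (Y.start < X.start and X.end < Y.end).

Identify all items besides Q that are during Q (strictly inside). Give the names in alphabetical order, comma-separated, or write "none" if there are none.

none

Target Q = [336, 541].
A [240, 276] → before → no.
E [211, 221] → before → no.
F [263, 277] → before → no.
R [565, 778] → after → no.
Z [255, 584] → contains → no.
Result: none.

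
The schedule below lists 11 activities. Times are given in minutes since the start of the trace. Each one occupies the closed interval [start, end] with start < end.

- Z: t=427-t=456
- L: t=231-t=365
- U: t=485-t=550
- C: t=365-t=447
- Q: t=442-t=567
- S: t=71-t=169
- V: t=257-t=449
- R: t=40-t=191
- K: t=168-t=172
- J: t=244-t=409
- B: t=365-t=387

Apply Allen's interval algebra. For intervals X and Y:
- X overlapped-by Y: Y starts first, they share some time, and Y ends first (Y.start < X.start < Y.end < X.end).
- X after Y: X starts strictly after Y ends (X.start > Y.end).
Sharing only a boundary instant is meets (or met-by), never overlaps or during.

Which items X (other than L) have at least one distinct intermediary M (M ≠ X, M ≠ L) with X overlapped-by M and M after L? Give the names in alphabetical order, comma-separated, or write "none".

Target L = [t=231, t=365].
Intermediaries M with M after L: Q, U, Z.
Via Q — items with X overlapped-by Q: none.
Via U — items with X overlapped-by U: none.
Via Z — items with X overlapped-by Z: Q.
Union: Q.

Q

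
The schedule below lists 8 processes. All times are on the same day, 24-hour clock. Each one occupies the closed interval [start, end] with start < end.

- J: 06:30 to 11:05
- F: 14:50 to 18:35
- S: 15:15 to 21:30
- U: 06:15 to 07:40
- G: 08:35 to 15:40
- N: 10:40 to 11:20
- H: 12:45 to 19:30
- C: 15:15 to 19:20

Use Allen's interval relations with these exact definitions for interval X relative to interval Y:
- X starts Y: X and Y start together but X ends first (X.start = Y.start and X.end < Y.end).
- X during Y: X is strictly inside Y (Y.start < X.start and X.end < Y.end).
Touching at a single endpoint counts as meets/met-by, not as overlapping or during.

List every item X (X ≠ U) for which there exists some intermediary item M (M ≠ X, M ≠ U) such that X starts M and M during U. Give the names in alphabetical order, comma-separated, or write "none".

none

Target U = [06:15, 07:40].
Intermediaries M with M during U: none.
Union: none.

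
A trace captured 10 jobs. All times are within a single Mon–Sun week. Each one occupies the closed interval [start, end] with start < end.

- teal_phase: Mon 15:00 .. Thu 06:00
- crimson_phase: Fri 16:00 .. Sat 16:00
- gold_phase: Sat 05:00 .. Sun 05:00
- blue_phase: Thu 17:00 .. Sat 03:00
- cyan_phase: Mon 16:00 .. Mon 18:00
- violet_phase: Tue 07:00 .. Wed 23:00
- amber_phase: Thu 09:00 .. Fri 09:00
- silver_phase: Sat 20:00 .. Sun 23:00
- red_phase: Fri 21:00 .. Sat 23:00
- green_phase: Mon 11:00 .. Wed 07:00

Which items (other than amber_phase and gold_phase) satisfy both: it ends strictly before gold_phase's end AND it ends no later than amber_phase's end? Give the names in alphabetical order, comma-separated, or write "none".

cyan_phase, green_phase, teal_phase, violet_phase

Conditions: its end is strictly before gold_phase's end (X.end < Sun 05:00) AND its end is no later than amber_phase's end (X.end <= Fri 09:00).
blue_phase: end Sat 03:00 < Sun 05:00? ✓; end Sat 03:00 <= Fri 09:00? ✗ → no.
crimson_phase: end Sat 16:00 < Sun 05:00? ✓; end Sat 16:00 <= Fri 09:00? ✗ → no.
cyan_phase: end Mon 18:00 < Sun 05:00? ✓; end Mon 18:00 <= Fri 09:00? ✓ → yes.
green_phase: end Wed 07:00 < Sun 05:00? ✓; end Wed 07:00 <= Fri 09:00? ✓ → yes.
red_phase: end Sat 23:00 < Sun 05:00? ✓; end Sat 23:00 <= Fri 09:00? ✗ → no.
silver_phase: end Sun 23:00 < Sun 05:00? ✗; end Sun 23:00 <= Fri 09:00? ✗ → no.
teal_phase: end Thu 06:00 < Sun 05:00? ✓; end Thu 06:00 <= Fri 09:00? ✓ → yes.
violet_phase: end Wed 23:00 < Sun 05:00? ✓; end Wed 23:00 <= Fri 09:00? ✓ → yes.
Result: cyan_phase, green_phase, teal_phase, violet_phase.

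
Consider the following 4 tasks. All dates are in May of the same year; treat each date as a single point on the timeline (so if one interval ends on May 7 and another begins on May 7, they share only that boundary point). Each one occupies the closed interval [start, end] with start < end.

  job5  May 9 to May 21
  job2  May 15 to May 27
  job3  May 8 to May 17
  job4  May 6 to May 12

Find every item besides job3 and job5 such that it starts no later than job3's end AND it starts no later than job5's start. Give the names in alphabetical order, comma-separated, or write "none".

Conditions: its start is no later than job3's end (X.start <= May 17) AND its start is no later than job5's start (X.start <= May 9).
job2: start May 15 <= May 17? ✓; start May 15 <= May 9? ✗ → no.
job4: start May 6 <= May 17? ✓; start May 6 <= May 9? ✓ → yes.
Result: job4.

job4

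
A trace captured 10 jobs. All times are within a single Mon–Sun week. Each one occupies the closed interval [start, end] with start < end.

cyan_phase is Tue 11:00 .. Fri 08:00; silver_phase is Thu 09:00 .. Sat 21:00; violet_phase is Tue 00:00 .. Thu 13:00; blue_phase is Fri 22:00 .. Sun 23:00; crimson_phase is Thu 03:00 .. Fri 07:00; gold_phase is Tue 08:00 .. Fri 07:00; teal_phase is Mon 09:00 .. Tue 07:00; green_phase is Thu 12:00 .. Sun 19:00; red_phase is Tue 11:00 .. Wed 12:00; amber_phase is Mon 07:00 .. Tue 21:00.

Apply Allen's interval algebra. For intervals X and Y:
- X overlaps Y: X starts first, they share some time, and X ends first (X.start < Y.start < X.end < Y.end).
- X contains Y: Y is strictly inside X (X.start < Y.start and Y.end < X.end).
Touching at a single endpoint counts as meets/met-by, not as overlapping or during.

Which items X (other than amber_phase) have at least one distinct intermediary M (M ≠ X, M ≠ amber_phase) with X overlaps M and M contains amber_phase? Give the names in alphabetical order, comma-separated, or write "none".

Target amber_phase = [Mon 07:00, Tue 21:00].
Intermediaries M with M contains amber_phase: none.
Union: none.

none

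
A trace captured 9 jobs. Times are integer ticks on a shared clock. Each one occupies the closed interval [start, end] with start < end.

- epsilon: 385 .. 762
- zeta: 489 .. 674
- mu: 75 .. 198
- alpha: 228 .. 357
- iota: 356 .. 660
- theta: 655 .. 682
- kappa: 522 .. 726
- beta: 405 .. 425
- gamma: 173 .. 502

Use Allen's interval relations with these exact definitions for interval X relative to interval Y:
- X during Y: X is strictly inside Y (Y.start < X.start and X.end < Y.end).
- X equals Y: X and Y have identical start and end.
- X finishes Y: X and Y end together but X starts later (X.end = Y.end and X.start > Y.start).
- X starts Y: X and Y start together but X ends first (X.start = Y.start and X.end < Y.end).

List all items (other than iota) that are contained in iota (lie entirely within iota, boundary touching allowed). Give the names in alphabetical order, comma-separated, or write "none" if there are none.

beta

Target iota = [356, 660].
alpha [228, 357] → overlaps → no.
beta [405, 425] → during → yes.
epsilon [385, 762] → overlapped-by → no.
gamma [173, 502] → overlaps → no.
kappa [522, 726] → overlapped-by → no.
mu [75, 198] → before → no.
theta [655, 682] → overlapped-by → no.
zeta [489, 674] → overlapped-by → no.
Result: beta.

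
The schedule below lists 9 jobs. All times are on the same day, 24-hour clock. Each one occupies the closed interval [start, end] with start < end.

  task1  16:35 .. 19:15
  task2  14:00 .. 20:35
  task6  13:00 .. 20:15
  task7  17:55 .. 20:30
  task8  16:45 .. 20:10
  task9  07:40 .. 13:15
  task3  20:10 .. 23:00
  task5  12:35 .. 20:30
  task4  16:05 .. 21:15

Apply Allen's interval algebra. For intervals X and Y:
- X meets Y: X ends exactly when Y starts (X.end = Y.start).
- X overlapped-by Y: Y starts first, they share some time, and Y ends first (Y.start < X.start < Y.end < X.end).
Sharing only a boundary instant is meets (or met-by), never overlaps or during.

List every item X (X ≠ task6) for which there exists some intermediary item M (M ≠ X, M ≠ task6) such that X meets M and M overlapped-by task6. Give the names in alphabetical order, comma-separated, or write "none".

Target task6 = [13:00, 20:15].
Intermediaries M with M overlapped-by task6: task2, task3, task4, task7.
Via task2 — items with X meets task2: none.
Via task3 — items with X meets task3: task8.
Via task4 — items with X meets task4: none.
Via task7 — items with X meets task7: none.
Union: task8.

task8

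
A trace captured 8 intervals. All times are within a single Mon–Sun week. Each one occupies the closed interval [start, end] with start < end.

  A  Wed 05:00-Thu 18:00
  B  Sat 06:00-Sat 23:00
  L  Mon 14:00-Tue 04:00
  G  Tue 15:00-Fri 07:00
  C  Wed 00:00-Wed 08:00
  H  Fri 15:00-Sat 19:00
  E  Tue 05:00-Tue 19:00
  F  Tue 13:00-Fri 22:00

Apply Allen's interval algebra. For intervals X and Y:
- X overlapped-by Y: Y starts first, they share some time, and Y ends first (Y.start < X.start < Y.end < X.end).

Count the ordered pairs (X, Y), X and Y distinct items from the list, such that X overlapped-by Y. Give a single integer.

5

Checking all 56 ordered pairs for relation 'overlapped-by'; matching pairs in alphabetical order:
(A, C): A overlapped-by C ✓
(B, H): B overlapped-by H ✓
(F, E): F overlapped-by E ✓
(G, E): G overlapped-by E ✓
(H, F): H overlapped-by F ✓
Count: 5.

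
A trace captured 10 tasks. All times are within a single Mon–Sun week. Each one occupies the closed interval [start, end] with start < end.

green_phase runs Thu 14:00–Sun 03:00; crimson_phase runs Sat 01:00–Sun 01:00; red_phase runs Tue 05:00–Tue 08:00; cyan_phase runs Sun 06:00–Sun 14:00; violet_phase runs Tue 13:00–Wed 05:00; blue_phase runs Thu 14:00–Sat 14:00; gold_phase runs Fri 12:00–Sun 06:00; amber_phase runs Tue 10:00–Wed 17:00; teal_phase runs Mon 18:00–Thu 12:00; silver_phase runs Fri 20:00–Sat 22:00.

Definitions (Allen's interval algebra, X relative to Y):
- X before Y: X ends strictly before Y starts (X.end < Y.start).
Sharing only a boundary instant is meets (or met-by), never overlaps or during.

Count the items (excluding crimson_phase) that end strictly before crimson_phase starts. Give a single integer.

4

Target crimson_phase = [Sat 01:00, Sun 01:00].
amber_phase [Tue 10:00, Wed 17:00] → before → counts.
blue_phase [Thu 14:00, Sat 14:00] → overlaps → no.
cyan_phase [Sun 06:00, Sun 14:00] → after → no.
gold_phase [Fri 12:00, Sun 06:00] → contains → no.
green_phase [Thu 14:00, Sun 03:00] → contains → no.
red_phase [Tue 05:00, Tue 08:00] → before → counts.
silver_phase [Fri 20:00, Sat 22:00] → overlaps → no.
teal_phase [Mon 18:00, Thu 12:00] → before → counts.
violet_phase [Tue 13:00, Wed 05:00] → before → counts.
Total: 4.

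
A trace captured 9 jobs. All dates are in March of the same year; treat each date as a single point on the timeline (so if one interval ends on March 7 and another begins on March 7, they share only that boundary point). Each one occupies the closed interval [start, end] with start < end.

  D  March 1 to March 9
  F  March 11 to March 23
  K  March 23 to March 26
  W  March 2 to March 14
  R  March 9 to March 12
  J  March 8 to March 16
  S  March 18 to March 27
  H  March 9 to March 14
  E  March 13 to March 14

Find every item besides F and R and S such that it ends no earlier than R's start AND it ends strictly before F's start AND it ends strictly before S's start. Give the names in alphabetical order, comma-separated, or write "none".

Conditions: its end is no earlier than R's start (X.end >= March 9) AND its end is strictly before F's start (X.end < March 11) AND its end is strictly before S's start (X.end < March 18).
D: end March 9 >= March 9? ✓; end March 9 < March 11? ✓; end March 9 < March 18? ✓ → yes.
E: end March 14 >= March 9? ✓; end March 14 < March 11? ✗; end March 14 < March 18? ✓ → no.
H: end March 14 >= March 9? ✓; end March 14 < March 11? ✗; end March 14 < March 18? ✓ → no.
J: end March 16 >= March 9? ✓; end March 16 < March 11? ✗; end March 16 < March 18? ✓ → no.
K: end March 26 >= March 9? ✓; end March 26 < March 11? ✗; end March 26 < March 18? ✗ → no.
W: end March 14 >= March 9? ✓; end March 14 < March 11? ✗; end March 14 < March 18? ✓ → no.
Result: D.

D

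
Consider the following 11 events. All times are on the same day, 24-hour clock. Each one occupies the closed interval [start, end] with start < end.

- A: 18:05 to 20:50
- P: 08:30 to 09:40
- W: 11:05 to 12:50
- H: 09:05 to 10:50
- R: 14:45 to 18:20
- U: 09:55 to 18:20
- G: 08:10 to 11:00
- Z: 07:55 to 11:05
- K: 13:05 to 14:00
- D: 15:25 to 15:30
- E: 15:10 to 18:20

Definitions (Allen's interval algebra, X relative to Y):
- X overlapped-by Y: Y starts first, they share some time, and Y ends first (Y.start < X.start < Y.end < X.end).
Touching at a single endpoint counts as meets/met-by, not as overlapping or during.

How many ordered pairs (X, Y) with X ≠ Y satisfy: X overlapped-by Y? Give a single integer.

7

Checking all 110 ordered pairs for relation 'overlapped-by'; matching pairs in alphabetical order:
(A, E): A overlapped-by E ✓
(A, R): A overlapped-by R ✓
(A, U): A overlapped-by U ✓
(H, P): H overlapped-by P ✓
(U, G): U overlapped-by G ✓
(U, H): U overlapped-by H ✓
(U, Z): U overlapped-by Z ✓
Count: 7.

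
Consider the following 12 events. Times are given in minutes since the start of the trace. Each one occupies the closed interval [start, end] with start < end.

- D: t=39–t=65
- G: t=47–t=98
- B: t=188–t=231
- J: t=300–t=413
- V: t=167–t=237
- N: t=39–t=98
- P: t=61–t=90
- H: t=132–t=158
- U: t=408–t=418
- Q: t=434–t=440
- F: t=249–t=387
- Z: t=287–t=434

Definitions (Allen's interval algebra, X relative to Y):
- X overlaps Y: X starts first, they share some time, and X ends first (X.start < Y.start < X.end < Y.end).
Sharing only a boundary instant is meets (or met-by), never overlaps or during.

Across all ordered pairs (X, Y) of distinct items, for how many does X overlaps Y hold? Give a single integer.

Checking all 132 ordered pairs for relation 'overlaps'; matching pairs in alphabetical order:
(D, G): D overlaps G ✓
(D, P): D overlaps P ✓
(F, J): F overlaps J ✓
(F, Z): F overlaps Z ✓
(J, U): J overlaps U ✓
Count: 5.

5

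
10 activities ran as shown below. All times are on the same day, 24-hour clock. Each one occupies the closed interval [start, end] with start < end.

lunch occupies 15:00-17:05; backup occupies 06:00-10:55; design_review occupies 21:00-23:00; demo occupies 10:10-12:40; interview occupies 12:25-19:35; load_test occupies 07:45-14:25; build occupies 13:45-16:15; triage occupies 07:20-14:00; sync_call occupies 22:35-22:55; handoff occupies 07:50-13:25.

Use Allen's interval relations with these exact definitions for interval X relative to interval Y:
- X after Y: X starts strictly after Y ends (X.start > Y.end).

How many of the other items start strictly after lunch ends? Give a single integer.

2

Target lunch = [15:00, 17:05].
backup [06:00, 10:55] → before → no.
build [13:45, 16:15] → overlaps → no.
demo [10:10, 12:40] → before → no.
design_review [21:00, 23:00] → after → counts.
handoff [07:50, 13:25] → before → no.
interview [12:25, 19:35] → contains → no.
load_test [07:45, 14:25] → before → no.
sync_call [22:35, 22:55] → after → counts.
triage [07:20, 14:00] → before → no.
Total: 2.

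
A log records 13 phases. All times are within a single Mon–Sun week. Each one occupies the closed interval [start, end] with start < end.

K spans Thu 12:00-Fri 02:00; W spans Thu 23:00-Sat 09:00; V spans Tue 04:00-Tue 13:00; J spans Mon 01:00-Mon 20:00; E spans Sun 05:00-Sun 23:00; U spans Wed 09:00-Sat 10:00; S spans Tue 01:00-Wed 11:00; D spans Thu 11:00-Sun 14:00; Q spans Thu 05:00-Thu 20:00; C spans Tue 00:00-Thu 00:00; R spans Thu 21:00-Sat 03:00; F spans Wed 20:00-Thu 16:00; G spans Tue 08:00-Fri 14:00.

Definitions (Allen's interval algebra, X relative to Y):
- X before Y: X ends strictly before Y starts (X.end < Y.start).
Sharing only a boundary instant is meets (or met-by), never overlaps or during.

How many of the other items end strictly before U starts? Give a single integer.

Target U = [Wed 09:00, Sat 10:00].
C [Tue 00:00, Thu 00:00] → overlaps → no.
D [Thu 11:00, Sun 14:00] → overlapped-by → no.
E [Sun 05:00, Sun 23:00] → after → no.
F [Wed 20:00, Thu 16:00] → during → no.
G [Tue 08:00, Fri 14:00] → overlaps → no.
J [Mon 01:00, Mon 20:00] → before → counts.
K [Thu 12:00, Fri 02:00] → during → no.
Q [Thu 05:00, Thu 20:00] → during → no.
R [Thu 21:00, Sat 03:00] → during → no.
S [Tue 01:00, Wed 11:00] → overlaps → no.
V [Tue 04:00, Tue 13:00] → before → counts.
W [Thu 23:00, Sat 09:00] → during → no.
Total: 2.

2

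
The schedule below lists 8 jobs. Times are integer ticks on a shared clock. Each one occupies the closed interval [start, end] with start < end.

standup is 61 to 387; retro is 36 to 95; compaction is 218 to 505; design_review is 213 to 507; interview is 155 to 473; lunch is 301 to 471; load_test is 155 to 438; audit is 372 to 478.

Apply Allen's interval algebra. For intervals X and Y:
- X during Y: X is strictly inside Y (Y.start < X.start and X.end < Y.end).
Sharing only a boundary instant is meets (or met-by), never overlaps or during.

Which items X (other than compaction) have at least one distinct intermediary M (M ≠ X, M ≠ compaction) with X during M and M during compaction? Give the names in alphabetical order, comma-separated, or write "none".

none

Target compaction = [218, 505].
Intermediaries M with M during compaction: audit, lunch.
Via audit — items with X during audit: none.
Via lunch — items with X during lunch: none.
Union: none.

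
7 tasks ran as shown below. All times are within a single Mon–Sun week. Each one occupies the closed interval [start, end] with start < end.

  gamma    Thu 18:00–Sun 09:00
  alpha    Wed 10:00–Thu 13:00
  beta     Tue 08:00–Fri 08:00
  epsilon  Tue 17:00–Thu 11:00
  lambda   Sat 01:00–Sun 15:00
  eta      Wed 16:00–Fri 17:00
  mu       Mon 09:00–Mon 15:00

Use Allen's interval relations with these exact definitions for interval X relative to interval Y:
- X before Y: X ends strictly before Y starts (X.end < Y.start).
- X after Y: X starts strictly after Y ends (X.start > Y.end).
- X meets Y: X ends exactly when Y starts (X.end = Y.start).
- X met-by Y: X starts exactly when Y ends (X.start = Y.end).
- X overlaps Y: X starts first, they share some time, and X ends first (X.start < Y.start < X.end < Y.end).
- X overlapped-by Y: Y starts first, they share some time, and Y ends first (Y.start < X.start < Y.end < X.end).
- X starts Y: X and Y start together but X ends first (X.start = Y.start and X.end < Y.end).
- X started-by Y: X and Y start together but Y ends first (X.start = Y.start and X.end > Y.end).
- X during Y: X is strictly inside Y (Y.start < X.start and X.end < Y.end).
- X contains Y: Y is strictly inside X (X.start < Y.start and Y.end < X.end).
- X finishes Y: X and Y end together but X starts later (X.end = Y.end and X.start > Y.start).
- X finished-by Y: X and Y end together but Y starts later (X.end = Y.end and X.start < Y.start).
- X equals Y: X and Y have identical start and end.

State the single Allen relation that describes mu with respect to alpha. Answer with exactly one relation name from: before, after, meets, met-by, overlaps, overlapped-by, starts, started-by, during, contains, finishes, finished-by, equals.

mu = [Mon 09:00, Mon 15:00]; alpha = [Wed 10:00, Thu 13:00].
Compare endpoints: mu.start < alpha.start, mu.start < alpha.end, mu.end < alpha.start, mu.end < alpha.end.
That pattern is 'before'.

before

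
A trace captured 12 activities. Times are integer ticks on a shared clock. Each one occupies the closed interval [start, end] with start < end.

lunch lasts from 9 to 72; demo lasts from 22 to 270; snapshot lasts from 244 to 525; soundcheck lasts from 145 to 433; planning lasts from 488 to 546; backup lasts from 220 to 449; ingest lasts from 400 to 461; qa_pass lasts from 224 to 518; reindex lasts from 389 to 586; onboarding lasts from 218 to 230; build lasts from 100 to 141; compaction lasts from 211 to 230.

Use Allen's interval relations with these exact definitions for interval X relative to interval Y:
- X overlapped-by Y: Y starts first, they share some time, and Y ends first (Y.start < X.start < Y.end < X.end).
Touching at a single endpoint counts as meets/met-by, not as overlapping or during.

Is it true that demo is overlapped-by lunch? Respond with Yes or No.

Yes

demo = [22, 270], lunch = [9, 72].
Actual relation of demo to lunch: overlapped-by.
Asked whether 'overlapped-by' holds → Yes.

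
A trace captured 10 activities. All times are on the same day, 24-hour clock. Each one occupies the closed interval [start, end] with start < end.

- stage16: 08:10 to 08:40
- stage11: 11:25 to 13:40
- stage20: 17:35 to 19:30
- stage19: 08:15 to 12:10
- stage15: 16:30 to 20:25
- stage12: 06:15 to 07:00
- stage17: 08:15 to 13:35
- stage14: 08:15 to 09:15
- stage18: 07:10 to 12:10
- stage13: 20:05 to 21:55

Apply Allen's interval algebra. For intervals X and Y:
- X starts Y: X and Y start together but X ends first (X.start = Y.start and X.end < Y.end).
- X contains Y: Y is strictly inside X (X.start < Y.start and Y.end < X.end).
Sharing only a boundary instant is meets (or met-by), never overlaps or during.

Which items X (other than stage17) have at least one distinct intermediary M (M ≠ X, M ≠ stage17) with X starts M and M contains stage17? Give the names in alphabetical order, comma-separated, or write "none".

none

Target stage17 = [08:15, 13:35].
Intermediaries M with M contains stage17: none.
Union: none.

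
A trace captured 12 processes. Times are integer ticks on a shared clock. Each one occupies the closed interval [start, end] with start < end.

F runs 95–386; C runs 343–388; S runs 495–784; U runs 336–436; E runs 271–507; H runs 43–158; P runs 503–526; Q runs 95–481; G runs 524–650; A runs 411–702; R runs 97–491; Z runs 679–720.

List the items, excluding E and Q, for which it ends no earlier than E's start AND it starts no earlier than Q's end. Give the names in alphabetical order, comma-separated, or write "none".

G, P, S, Z

Conditions: its end is no earlier than E's start (X.end >= 271) AND its start is no earlier than Q's end (X.start >= 481).
A: end 702 >= 271? ✓; start 411 >= 481? ✗ → no.
C: end 388 >= 271? ✓; start 343 >= 481? ✗ → no.
F: end 386 >= 271? ✓; start 95 >= 481? ✗ → no.
G: end 650 >= 271? ✓; start 524 >= 481? ✓ → yes.
H: end 158 >= 271? ✗; start 43 >= 481? ✗ → no.
P: end 526 >= 271? ✓; start 503 >= 481? ✓ → yes.
R: end 491 >= 271? ✓; start 97 >= 481? ✗ → no.
S: end 784 >= 271? ✓; start 495 >= 481? ✓ → yes.
U: end 436 >= 271? ✓; start 336 >= 481? ✗ → no.
Z: end 720 >= 271? ✓; start 679 >= 481? ✓ → yes.
Result: G, P, S, Z.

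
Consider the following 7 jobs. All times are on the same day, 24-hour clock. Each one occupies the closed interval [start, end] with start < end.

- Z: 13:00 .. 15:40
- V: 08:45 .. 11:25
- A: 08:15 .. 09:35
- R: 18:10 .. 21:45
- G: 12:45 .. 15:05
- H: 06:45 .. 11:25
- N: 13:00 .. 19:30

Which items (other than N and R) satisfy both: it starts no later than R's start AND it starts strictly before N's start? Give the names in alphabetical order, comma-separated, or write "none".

Conditions: its start is no later than R's start (X.start <= 18:10) AND its start is strictly before N's start (X.start < 13:00).
A: start 08:15 <= 18:10? ✓; start 08:15 < 13:00? ✓ → yes.
G: start 12:45 <= 18:10? ✓; start 12:45 < 13:00? ✓ → yes.
H: start 06:45 <= 18:10? ✓; start 06:45 < 13:00? ✓ → yes.
V: start 08:45 <= 18:10? ✓; start 08:45 < 13:00? ✓ → yes.
Z: start 13:00 <= 18:10? ✓; start 13:00 < 13:00? ✗ → no.
Result: A, G, H, V.

A, G, H, V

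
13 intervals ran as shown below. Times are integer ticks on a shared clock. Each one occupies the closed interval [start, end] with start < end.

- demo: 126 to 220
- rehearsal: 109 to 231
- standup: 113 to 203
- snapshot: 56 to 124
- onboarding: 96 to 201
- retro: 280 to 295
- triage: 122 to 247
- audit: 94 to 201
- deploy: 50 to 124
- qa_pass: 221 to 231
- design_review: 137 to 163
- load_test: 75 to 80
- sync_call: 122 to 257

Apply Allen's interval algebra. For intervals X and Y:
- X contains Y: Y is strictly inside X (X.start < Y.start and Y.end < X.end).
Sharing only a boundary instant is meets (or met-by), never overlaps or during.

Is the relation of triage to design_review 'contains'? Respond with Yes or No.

Yes

triage = [122, 247], design_review = [137, 163].
Actual relation of triage to design_review: contains.
Asked whether 'contains' holds → Yes.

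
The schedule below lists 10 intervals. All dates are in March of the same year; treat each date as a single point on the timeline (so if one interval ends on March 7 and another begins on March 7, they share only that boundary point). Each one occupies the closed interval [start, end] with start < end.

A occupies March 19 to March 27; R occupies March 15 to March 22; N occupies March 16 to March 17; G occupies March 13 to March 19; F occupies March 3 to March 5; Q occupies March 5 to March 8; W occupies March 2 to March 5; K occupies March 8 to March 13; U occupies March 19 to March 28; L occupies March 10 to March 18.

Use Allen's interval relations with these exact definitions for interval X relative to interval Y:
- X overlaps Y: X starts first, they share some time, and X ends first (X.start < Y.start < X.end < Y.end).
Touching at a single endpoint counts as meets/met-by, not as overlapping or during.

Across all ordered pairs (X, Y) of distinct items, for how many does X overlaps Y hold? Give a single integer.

6

Checking all 90 ordered pairs for relation 'overlaps'; matching pairs in alphabetical order:
(G, R): G overlaps R ✓
(K, L): K overlaps L ✓
(L, G): L overlaps G ✓
(L, R): L overlaps R ✓
(R, A): R overlaps A ✓
(R, U): R overlaps U ✓
Count: 6.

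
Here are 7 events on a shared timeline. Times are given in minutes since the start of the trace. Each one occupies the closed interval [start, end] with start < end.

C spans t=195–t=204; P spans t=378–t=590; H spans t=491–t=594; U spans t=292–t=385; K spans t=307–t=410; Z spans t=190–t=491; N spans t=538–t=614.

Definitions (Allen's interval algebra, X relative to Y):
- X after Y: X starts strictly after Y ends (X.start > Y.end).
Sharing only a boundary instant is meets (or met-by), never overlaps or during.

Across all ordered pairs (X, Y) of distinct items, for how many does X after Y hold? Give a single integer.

10

Checking all 42 ordered pairs for relation 'after'; matching pairs in alphabetical order:
(H, C): H after C ✓
(H, K): H after K ✓
(H, U): H after U ✓
(K, C): K after C ✓
(N, C): N after C ✓
(N, K): N after K ✓
(N, U): N after U ✓
(N, Z): N after Z ✓
(P, C): P after C ✓
(U, C): U after C ✓
Count: 10.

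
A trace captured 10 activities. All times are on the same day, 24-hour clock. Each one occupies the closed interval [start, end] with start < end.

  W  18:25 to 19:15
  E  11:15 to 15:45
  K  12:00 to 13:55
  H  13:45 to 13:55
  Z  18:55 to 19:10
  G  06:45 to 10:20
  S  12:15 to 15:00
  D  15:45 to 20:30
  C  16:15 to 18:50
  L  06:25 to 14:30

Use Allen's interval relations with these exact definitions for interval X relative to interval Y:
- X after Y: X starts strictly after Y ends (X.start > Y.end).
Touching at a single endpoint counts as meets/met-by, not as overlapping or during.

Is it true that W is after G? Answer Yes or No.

W = [18:25, 19:15], G = [06:45, 10:20].
Actual relation of W to G: after.
Asked whether 'after' holds → Yes.

Yes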